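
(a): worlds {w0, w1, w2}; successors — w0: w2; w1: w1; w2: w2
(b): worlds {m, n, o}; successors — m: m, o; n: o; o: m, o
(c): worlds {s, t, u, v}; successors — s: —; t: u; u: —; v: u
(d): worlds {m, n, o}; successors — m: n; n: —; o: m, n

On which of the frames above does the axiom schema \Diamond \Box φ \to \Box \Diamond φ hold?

This is the axiom for convergence; its first-order frame correspondent is \forall x \forall y \forall z (Rxy \wedge Rxz \to \exists w (Ryw \wedge Rzw)).
(a): ✓.
(b): ✓.
(c): fails — Rtu and Rtu but u and u have no common successor.
(d): fails — Rmn and Rmn but n and n have no common successor.

(a), (b)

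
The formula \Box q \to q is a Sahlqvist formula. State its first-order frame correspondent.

reflexivity

Suppose □q→q is valid. At any x set V(q)={w : Rxw}. Then □q holds at x, so q holds at x, i.e. Rxx.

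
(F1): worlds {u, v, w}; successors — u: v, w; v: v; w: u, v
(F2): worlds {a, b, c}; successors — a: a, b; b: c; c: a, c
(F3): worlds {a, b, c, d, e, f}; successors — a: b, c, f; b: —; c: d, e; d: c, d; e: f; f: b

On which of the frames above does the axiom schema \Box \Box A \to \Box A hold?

Frame correspondent (Sahlqvist): \forall x \forall y (Rxy \to \exists z (Rxz \wedge Rzy)) — i.e. density.
(F1): fails — Rwu but no z with Rwz and Rzu.
(F2): satisfies the condition.
(F3): fails — Rce but no z with Rcz and Rze.

(F2)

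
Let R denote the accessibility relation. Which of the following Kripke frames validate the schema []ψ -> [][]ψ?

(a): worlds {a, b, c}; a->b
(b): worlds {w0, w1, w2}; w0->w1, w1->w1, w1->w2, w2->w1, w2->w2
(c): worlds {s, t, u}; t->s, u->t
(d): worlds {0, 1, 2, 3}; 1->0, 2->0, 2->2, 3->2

(a)

This is the axiom for transitivity; its first-order frame correspondent is forall x forall y forall z (Rxy & Ryz -> Rxz).
(a): holds.
(b): fails — Rw0w1 and Rw1w2 but not Rw0w2.
(c): fails — Rut and Rts but not Rus.
(d): fails — R32 and R20 but not R30.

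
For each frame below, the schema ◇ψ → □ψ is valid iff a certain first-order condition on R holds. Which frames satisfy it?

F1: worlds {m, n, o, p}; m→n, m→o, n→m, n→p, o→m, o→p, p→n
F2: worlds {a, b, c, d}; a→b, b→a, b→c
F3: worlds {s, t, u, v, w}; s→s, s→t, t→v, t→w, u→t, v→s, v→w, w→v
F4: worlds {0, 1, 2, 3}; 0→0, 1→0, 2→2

The schema corresponds to partial functionality: ∀x ∀y ∀z (Rxy ∧ Rxz → y = z).
F1: fails — m sees both n and o.
F2: fails — b sees both a and c.
F3: fails — s sees both s and t.
F4: ✓.

F4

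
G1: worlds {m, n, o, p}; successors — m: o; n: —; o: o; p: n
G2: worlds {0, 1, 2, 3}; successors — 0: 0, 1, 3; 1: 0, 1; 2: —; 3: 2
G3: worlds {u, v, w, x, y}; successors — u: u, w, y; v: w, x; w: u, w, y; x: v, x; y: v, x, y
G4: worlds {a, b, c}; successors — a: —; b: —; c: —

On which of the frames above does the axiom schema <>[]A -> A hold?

This is the axiom for a generalized confluence (Geach) condition; its first-order frame correspondent is forall x forall y (xRy -> exists w (yRw & x = w)).
G1: fails — mRo but no w with oRw and m=w.
G2: fails — 0R3 but no w with 3Rw and 0=w.
G3: fails — uRy but no t with yRt and u=t.
G4: condition met.
Valid on: G4.

G4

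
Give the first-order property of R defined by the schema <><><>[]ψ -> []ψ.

forall x forall y forall z ((x R^3 y & xRz) -> exists w (yRw & z = w))

This is a Sahlqvist (Geach-type) schema ◇^3□^1ψ → □^1◇^0ψ.
First-order correspondent: forall x forall y forall z ((x R^3 y & xRz) -> exists w (yRw & z = w)).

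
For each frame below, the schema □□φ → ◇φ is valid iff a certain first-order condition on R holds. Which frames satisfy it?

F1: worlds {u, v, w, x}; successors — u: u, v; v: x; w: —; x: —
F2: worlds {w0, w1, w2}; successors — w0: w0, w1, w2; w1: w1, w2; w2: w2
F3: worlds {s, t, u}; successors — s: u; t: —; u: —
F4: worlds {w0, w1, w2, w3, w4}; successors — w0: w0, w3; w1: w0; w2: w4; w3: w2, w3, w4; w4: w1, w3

F2

This is the axiom for a generalized confluence (Geach) condition; its first-order frame correspondent is ∀x ∃w (xR²w ∧ xRw).
F1: fails — at v but no t with vR²t and vRt.
F2: condition met.
F3: fails — at s but no w with sR²w and sRw.
F4: fails — at w2 but no w with w2R²w and w2Rw.
Valid on: F2.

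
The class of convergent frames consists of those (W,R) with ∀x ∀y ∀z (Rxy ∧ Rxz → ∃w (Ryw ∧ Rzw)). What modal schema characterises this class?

This is convergence; the standard corresponding axiom is .2: ◇□q → □◇q.
Suppose ◇□q→□◇q is valid. Take Rxy, Rxz and set V(q)={w : Ryw}. Then □q at y so ◇□q at x, so □◇q at x, so ◇q at z, giving w with Rzw and Ryw.

◇□q → □◇q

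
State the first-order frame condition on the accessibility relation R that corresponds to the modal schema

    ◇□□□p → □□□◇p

This is a Sahlqvist (Geach-type) schema ◇^1□^3p → □^3◇^1p.
First-order correspondent: ∀x ∀y ∀z ((xRy ∧ xR³z) → ∃w (yR³w ∧ zRw)).

∀x ∀y ∀z ((xRy ∧ xR³z) → ∃w (yR³w ∧ zRw))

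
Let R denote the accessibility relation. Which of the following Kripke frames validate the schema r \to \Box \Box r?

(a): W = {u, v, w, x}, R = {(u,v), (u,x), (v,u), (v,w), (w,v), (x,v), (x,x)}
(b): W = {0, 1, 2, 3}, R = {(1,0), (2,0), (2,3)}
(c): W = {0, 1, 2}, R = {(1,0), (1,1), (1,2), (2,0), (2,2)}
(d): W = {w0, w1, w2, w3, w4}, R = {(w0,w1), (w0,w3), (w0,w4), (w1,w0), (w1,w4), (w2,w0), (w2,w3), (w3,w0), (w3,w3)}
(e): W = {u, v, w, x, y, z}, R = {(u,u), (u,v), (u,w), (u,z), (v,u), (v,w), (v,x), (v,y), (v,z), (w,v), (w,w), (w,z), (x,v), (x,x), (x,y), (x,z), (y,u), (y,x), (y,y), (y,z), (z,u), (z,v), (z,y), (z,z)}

This is the axiom for a generalized confluence (Geach) condition; its first-order frame correspondent is \forall x \forall z (x R^2 z \to \exists w (x = w \wedge z = w)).
(a): fails — uR²v but u ≠ v.
(b): ✓.
(c): fails — 1R²0 but 1 ≠ 0.
(d): fails — w0R²w3 but w0 ≠ w3.
(e): fails — uR²v but u ≠ v.

(b)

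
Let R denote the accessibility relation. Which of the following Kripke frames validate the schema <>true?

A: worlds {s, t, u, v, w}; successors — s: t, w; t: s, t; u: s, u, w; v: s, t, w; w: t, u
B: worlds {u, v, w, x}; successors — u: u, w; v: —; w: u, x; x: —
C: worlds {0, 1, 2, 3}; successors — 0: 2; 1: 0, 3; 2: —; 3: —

A

Frame correspondent (Sahlqvist): forall x exists y Rxy — i.e. seriality.
A: ✓.
B: fails — world v has no successor.
C: fails — world 2 has no successor.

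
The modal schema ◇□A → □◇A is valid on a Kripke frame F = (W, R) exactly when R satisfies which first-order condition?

convergence: ∀x ∀y ∀z (Rxy ∧ Rxz → ∃w (Ryw ∧ Rzw))

This is the .2 axiom.
It corresponds to convergence: ∀x ∀y ∀z (Rxy ∧ Rxz → ∃w (Ryw ∧ Rzw)).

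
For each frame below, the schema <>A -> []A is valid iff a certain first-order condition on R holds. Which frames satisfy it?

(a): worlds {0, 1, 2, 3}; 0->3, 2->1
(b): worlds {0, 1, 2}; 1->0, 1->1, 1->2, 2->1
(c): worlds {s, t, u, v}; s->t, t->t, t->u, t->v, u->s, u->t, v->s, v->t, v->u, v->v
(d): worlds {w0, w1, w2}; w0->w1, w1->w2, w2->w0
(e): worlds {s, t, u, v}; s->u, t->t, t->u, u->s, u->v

(a), (d)

This is the axiom for partial functionality; its first-order frame correspondent is forall x forall y forall z (Rxy & Rxz -> y = z).
(a): condition met.
(b): fails — 1 sees both 0 and 1.
(c): fails — t sees both t and u.
(d): condition met.
(e): fails — t sees both t and u.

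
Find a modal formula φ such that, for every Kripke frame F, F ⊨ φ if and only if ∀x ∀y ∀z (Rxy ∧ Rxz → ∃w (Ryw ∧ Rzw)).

◇□s → □◇s

The condition is convergence. The .2 schema ◇□s → □◇s defines it.
Suppose ◇□s→□◇s is valid. Take Rxy, Rxz and set V(s)={w : Ryw}. Then □s at y so ◇□s at x, so □◇s at x, so ◇s at z, giving w with Rzw and Ryw.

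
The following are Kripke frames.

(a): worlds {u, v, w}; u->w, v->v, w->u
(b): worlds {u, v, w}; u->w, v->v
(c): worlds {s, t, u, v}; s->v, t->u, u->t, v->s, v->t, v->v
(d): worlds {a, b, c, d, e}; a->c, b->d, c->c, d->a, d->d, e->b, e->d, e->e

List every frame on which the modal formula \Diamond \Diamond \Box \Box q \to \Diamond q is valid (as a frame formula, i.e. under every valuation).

(b)

This is the axiom for a generalized confluence (Geach) condition; its first-order frame correspondent is \forall x \forall y (x R^2 y \to \exists w (y R^2 w \wedge xRw)).
(a): fails — uR²u but no t with uR²t and uRt.
(b): satisfies the condition.
(c): fails — sR²t but no w with tR²w and sRw.
(d): fails — bR²a but no w with aR²w and bRw.
Valid on: (b).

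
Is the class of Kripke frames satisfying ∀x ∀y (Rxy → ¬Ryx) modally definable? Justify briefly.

Not definable by any modal formula

If a class were modally definable it would be closed under surjective bounded morphisms (Goldblatt–Thomason).
The 3-cycle (worlds 0,1,2 with 0→1→2→0) is asymmetric. Mapping every world to a single reflexive point • is a surjective bounded morphism, and the reflexive point is not asymmetric (R•• but asymmetry requires ¬R••).
So the class is not modally definable.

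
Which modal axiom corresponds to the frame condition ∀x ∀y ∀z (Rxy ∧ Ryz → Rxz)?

□s → □□s

The condition is transitivity. The 4 schema □s → □□s defines it.
Suppose □s→□□s is valid. Take Rxy, Ryz and set V(s)={w : Rxw}. Then □s at x, so □□s at x, so □s at y, so s at z, i.e. Rxz.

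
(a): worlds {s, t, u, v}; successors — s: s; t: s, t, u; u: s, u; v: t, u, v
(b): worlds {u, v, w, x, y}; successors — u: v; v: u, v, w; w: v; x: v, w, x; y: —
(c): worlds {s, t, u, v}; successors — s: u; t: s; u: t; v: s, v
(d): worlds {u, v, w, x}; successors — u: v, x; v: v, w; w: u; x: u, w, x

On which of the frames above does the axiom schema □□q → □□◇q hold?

(a), (b), (d)

Frame correspondent (Sahlqvist): ∀x ∀z (xR²z → ∃w (xR²w ∧ zRw)) — i.e. a generalized confluence (Geach) condition.
(a): holds.
(b): holds.
(c): fails — sR²t but no w with sR²w and tRw.
(d): holds.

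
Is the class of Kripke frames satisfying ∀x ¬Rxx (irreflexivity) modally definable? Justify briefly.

If a class were modally definable it would be closed under surjective bounded morphisms (Goldblatt–Thomason).
The 3-cycle (worlds a,b,c with a→b→c→a) is irreflexive, and the map sending every world to a single reflexive point • is a surjective bounded morphism (forth: every edge maps to (•,•); back: every world has a successor). So any modal formula valid on the 3-cycle is also valid on the reflexive point, which is not irreflexive.
So the class is not modally definable.

Not definable by any modal formula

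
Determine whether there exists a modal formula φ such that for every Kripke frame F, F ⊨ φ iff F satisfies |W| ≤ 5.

No

Modal frame validity is preserved under disjoint unions.
Any modal formula valid on each of 6 disjoint one-world frames is valid on their disjoint union (validity is preserved under disjoint unions). Each one-world frame has |W|=1≤5, but the union has |W|=6.
So no modal formula (or set of formulas) defines exactly the |W|≤5 frames.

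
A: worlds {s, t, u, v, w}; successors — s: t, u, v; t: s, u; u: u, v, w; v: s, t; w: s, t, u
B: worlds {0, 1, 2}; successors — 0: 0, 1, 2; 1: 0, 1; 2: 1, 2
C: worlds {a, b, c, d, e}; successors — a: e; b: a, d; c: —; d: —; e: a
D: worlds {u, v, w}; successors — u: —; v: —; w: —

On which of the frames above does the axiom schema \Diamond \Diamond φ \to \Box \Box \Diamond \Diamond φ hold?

The schema corresponds to a generalized confluence (Geach) condition: \forall x \forall y \forall z ((x R^2 y \wedge x R^2 z) \to \exists w (y = w \wedge z R^2 w)).
A: fails — sR²s, sR²t but no w* with s=w* and tR²w*.
B: condition met.
C: condition met.
D: condition met.

B, C, D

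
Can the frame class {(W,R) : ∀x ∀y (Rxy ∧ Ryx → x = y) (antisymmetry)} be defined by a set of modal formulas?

No

If a class were modally definable it would be closed under surjective bounded morphisms (Goldblatt–Thomason).
The 4-cycle (worlds a,b,c,d with a→b→c→d→a) is antisymmetric. Sending even-indexed worlds to a and odd-indexed worlds to b is a surjective bounded morphism onto the two-world frame with a↔b, which is not antisymmetric.
Hence antisymmetry is not modally definable.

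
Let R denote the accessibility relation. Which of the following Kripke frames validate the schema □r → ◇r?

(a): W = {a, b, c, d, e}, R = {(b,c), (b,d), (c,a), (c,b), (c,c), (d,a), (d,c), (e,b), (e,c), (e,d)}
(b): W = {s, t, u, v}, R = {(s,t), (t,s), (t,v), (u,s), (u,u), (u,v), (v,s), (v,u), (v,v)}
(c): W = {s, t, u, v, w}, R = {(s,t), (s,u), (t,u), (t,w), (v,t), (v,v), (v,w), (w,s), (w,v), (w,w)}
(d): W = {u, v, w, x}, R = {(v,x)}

(b)

This is the axiom for seriality; its first-order frame correspondent is ∀x ∃y Rxy.
(a): fails — world a has no successor.
(b): satisfies the condition.
(c): fails — world u has no successor.
(d): fails — world u has no successor.
Valid on: (b).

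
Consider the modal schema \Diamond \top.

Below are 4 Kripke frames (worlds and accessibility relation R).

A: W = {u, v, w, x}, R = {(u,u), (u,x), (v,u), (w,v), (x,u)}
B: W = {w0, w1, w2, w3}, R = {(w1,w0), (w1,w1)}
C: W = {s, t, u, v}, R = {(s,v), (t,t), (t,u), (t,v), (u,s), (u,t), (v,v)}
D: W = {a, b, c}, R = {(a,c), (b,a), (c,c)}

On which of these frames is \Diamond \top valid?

Frame correspondent (Sahlqvist): \forall x \exists y Rxy — i.e. seriality.
A: condition met.
B: fails — world w0 has no successor.
C: condition met.
D: condition met.
Valid on: A, C, D.

A, C, D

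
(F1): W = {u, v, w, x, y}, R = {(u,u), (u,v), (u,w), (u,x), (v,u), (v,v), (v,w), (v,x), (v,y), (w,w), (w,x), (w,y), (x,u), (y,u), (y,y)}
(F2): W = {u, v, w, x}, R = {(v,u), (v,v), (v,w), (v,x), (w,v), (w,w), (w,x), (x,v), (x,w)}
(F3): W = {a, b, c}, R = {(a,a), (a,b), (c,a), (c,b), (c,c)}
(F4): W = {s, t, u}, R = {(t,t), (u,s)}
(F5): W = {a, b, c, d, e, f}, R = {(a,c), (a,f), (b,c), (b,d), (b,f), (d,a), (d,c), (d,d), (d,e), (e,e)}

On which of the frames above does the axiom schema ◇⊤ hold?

(F1)

This is the axiom for seriality; its first-order frame correspondent is ∀x ∃y Rxy.
(F1): holds.
(F2): fails — world u has no successor.
(F3): fails — world b has no successor.
(F4): fails — world s has no successor.
(F5): fails — world c has no successor.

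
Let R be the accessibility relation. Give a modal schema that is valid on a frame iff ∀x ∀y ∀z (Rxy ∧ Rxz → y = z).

◇r → □r

A defining formula is ◇r → □r (the CD axiom).
Suppose ◇r→□r is valid. Take Rxy, Rxz and set V(r)={y}. Then ◇r at x, so □r at x, so r at z, i.e. z=y.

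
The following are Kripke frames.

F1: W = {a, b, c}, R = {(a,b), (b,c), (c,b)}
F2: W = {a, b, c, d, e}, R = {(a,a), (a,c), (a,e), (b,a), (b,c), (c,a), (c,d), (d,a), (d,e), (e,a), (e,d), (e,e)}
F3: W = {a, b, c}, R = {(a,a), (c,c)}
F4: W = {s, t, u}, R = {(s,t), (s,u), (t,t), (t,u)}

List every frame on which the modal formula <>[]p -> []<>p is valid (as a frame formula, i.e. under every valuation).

This is the axiom for convergence; its first-order frame correspondent is forall x forall y forall z (Rxy & Rxz -> exists w (Ryw & Rzw)).
F1: satisfies the condition.
F2: satisfies the condition.
F3: satisfies the condition.
F4: fails — Rsu and Rsu but u and u have no common successor.
Valid on: F1, F2, F3.

F1, F2, F3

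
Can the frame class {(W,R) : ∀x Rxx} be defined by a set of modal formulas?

Definable; □p → p defines it

The condition is reflexivity. A defining modal formula is □p → p.
Suppose □p→p is valid. At any x set V(p)={w : Rxw}. Then □p holds at x, so p holds at x, i.e. Rxx.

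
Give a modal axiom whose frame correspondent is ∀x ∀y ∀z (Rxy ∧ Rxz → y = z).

◇s → □s

A defining formula is ◇s → □s (the CD axiom).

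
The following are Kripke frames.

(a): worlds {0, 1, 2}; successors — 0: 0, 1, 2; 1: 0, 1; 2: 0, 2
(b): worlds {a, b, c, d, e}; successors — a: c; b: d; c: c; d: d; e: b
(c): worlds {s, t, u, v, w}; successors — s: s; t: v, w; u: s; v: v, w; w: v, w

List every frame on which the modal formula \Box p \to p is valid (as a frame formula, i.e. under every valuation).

(a)

The schema corresponds to reflexivity: \forall x Rxx.
(a): ✓.
(b): fails — world a does not see itself.
(c): fails — world t does not see itself.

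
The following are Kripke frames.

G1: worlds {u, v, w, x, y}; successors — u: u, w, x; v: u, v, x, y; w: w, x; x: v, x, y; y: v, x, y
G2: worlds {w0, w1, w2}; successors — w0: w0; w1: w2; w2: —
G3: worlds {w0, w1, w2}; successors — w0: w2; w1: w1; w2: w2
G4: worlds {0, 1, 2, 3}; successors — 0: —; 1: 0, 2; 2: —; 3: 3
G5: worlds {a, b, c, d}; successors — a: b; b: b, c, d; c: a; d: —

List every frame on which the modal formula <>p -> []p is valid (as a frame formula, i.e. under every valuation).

This is the axiom for partial functionality; its first-order frame correspondent is forall x forall y forall z (Rxy & Rxz -> y = z).
G1: fails — u sees both u and w.
G2: ✓.
G3: ✓.
G4: fails — 1 sees both 0 and 2.
G5: fails — b sees both b and c.

G2, G3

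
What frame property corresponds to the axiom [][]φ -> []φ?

Suppose □□φ→□φ is valid. Take Rxy and set V(φ)={w : xR²w}. Then □□φ at x, so □φ at x, so φ at y, i.e. ∃z(Rxz∧Rzy).

density: forall x forall y (Rxy -> exists z (Rxz & Rzy))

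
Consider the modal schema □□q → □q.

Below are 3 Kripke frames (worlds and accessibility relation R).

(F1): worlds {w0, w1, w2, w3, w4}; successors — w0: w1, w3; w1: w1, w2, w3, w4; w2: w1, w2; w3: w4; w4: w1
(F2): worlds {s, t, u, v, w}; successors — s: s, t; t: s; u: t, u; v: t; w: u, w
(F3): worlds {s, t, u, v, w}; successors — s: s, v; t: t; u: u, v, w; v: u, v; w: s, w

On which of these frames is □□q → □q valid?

The schema corresponds to density: ∀x ∀y (Rxy → ∃z (Rxz ∧ Rzy)).
(F1): fails — Rw3w4 but no z with Rw3z and Rzw4.
(F2): fails — Rvt but no z with Rvz and Rzt.
(F3): ✓.

(F3)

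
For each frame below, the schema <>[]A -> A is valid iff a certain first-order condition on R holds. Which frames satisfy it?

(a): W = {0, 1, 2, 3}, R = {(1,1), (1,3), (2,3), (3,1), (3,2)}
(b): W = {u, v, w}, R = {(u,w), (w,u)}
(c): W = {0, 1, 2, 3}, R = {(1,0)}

Frame correspondent (Sahlqvist): forall x forall y (Rxy -> Ryx) — i.e. symmetry.
(a): holds.
(b): holds.
(c): fails — R10 but not R01.

(a), (b)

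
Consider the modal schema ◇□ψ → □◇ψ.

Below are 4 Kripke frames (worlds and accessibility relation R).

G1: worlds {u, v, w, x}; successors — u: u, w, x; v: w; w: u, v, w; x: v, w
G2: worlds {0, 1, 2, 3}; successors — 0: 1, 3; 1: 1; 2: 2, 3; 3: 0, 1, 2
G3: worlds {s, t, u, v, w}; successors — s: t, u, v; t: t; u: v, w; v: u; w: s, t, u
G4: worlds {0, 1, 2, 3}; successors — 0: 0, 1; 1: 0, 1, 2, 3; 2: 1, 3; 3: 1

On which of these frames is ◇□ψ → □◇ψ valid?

Frame correspondent (Sahlqvist): ∀x ∀y ∀z (Rxy ∧ Rxz → ∃w (Ryw ∧ Rzw)) — i.e. convergence.
G1: condition met.
G2: fails — R32 and R31 but 2 and 1 have no common successor.
G3: fails — Rsv and Rsu but v and u have no common successor.
G4: condition met.

G1, G4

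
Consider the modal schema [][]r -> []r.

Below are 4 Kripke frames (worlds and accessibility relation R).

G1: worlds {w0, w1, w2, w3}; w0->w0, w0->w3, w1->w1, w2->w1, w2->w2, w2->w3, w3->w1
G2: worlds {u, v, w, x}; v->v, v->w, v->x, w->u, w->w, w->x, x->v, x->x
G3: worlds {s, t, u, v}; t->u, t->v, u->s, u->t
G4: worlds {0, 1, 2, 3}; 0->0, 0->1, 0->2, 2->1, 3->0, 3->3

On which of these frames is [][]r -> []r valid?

G1, G2

Frame correspondent (Sahlqvist): forall x forall y (Rxy -> exists z (Rxz & Rzy)) — i.e. density.
G1: ✓.
G2: ✓.
G3: fails — Rus but no z with Ruz and Rzs.
G4: fails — R21 but no z with R2z and Rz1.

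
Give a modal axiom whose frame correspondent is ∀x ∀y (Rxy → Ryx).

The condition is symmetry. The B schema s → □◇s defines it.
Suppose s→□◇s is valid. Take Rxy and set V(s)={x}. Then s at x, so □◇s at x, so ◇s at y, so some z with Ryz has s; z=x, i.e. Ryx.

s → □◇s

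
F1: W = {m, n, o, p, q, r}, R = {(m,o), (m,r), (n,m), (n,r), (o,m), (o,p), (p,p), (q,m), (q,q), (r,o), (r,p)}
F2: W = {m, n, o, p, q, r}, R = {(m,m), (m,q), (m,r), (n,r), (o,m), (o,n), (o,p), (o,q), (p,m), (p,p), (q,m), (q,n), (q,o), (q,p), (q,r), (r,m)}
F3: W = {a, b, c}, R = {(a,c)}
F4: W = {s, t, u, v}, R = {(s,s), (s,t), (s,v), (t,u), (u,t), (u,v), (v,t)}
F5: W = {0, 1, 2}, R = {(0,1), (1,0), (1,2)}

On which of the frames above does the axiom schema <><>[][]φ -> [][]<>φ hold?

F3

The schema corresponds to a generalized confluence (Geach) condition: forall x forall y forall z ((x R^2 y & x R^2 z) -> exists w (y R^2 w & zRw)).
F1: fails — mR²p, mR²m but no w with pR²w and mRw.
F2: fails — mR²n, mR²n but no w with nR²w and nRw.
F3: satisfies the condition.
F4: fails — sR²t, sR²t but no w with tR²w and tRw.
F5: fails — 0R²0, 0R²0 but no w with 0R²w and 0Rw.
Valid on: F3.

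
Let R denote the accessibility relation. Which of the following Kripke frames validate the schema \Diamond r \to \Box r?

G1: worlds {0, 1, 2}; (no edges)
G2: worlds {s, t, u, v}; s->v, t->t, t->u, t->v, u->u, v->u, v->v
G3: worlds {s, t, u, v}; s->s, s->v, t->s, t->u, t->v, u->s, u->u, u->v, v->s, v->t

Frame correspondent (Sahlqvist): \forall x \forall y \forall z (Rxy \wedge Rxz \to y = z) — i.e. partial functionality.
G1: satisfies the condition.
G2: fails — t sees both t and u.
G3: fails — s sees both s and v.

G1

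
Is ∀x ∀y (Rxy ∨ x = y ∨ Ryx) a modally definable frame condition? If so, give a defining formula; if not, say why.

If a class were modally definable it would be closed under disjoint unions (Goldblatt–Thomason).
Take 4 disjoint single-world reflexive frames: each is trivially connected, but their disjoint union has 4 worlds with no edge between distinct components, so it is not connected.
So no modal formula (or set of formulas) defines exactly the connected frames.

Not definable by any modal formula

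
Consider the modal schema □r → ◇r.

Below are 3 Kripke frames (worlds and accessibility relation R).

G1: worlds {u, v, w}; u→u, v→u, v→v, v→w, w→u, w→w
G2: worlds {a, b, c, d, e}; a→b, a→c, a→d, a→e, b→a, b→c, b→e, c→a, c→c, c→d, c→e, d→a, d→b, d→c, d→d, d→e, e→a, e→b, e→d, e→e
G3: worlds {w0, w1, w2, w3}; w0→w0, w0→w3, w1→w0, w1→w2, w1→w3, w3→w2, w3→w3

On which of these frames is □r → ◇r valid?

The schema corresponds to seriality: ∀x ∃y Rxy.
G1: ✓.
G2: ✓.
G3: fails — world w2 has no successor.

G1, G2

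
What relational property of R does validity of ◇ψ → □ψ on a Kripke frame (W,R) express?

partial functionality: ∀x ∀y ∀z (Rxy ∧ Rxz → y = z)

Suppose ◇ψ→□ψ is valid. Take Rxy, Rxz and set V(ψ)={y}. Then ◇ψ at x, so □ψ at x, so ψ at z, i.e. z=y.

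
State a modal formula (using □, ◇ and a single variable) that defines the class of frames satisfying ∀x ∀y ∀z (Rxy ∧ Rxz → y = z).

◇p → □p

A defining formula is ◇p → □p (the CD axiom).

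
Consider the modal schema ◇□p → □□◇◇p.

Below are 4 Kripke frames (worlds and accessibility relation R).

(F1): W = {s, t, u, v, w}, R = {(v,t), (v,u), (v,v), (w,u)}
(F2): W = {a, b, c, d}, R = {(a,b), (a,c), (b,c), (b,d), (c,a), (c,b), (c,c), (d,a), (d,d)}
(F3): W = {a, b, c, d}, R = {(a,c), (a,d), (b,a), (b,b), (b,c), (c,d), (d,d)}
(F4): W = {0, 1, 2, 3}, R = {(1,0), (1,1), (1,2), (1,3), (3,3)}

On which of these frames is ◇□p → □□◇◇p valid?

(F2)

The schema corresponds to a generalized confluence (Geach) condition: ∀x ∀y ∀z ((xRy ∧ xR²z) → ∃w (yRw ∧ zR²w)).
(F1): fails — vRt, vR²t but no w* with tRw* and tR²w*.
(F2): satisfies the condition.
(F3): fails — bRb, bR²a but no w with bRw and aR²w.
(F4): fails — 1R0, 1R²0 but no w with 0Rw and 0R²w.
Valid on: (F2).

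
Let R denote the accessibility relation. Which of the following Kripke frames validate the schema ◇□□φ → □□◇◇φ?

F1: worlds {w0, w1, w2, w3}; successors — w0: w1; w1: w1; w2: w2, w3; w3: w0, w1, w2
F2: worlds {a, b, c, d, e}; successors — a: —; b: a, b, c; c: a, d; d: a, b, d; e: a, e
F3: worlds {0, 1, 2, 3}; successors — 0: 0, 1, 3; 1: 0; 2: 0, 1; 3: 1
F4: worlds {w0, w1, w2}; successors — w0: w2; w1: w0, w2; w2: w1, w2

Frame correspondent (Sahlqvist): ∀x ∀y ∀z ((xRy ∧ xR²z) → ∃w (yR²w ∧ zR²w)) — i.e. a generalized confluence (Geach) condition.
F1: satisfies the condition.
F2: fails — bRa, bR²a but no w with aR²w and aR²w.
F3: satisfies the condition.
F4: satisfies the condition.

F1, F3, F4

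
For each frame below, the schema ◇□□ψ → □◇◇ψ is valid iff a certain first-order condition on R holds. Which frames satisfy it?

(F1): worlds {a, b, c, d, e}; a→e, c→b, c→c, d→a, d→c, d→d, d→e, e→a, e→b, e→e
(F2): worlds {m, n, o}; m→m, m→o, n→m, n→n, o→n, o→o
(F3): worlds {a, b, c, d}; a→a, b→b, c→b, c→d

The schema corresponds to a generalized confluence (Geach) condition: ∀x ∀y ∀z ((xRy ∧ xRz) → ∃w (yR²w ∧ zR²w)).
(F1): fails — cRb, cRb but no w with bR²w and bR²w.
(F2): holds.
(F3): fails — cRb, cRd but no w with bR²w and dR²w.

(F2)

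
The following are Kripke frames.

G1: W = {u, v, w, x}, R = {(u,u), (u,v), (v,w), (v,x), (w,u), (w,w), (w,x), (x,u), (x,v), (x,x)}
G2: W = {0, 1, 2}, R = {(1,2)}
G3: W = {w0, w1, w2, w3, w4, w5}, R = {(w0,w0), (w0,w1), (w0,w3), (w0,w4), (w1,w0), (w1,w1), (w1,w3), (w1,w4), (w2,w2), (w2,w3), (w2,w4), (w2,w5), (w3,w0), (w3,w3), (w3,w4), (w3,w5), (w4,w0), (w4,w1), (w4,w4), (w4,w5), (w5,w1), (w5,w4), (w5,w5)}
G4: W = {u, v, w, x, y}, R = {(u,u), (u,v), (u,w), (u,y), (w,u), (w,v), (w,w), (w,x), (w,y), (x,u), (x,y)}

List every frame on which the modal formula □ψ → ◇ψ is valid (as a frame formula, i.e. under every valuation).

The schema corresponds to seriality: ∀x ∃y Rxy.
G1: holds.
G2: fails — world 0 has no successor.
G3: holds.
G4: fails — world v has no successor.
Valid on: G1, G3.

G1, G3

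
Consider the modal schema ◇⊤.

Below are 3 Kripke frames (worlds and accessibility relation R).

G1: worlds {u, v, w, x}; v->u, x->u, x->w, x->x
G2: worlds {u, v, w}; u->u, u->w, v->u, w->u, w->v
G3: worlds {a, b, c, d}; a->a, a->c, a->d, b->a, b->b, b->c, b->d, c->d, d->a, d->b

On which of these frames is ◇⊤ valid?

G2, G3

The schema corresponds to seriality: ∀x ∃y Rxy.
G1: fails — world u has no successor.
G2: condition met.
G3: condition met.
Valid on: G2, G3.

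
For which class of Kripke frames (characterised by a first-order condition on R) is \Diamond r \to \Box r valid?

Suppose ◇r→□r is valid. Take Rxy, Rxz and set V(r)={y}. Then ◇r at x, so □r at x, so r at z, i.e. z=y.
Conversely, any frame satisfying \forall x \forall y \forall z (Rxy \wedge Rxz \to y = z) validates the schema.
Frame condition: \forall x \forall y \forall z (Rxy \wedge Rxz \to y = z).

partial functionality: \forall x \forall y \forall z (Rxy \wedge Rxz \to y = z)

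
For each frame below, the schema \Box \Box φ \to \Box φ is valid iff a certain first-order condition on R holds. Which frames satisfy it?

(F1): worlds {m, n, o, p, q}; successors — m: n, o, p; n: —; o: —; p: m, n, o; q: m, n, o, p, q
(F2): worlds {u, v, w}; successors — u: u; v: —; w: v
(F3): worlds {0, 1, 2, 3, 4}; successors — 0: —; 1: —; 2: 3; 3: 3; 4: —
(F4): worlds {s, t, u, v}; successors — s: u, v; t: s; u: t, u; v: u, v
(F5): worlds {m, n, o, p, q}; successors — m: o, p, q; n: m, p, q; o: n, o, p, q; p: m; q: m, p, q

Frame correspondent (Sahlqvist): \forall x \forall y (Rxy \to \exists z (Rxz \wedge Rzy)) — i.e. density.
(F1): fails — Rpm but no z with Rpz and Rzm.
(F2): fails — Rwv but no z with Rwz and Rzv.
(F3): condition met.
(F4): fails — Rts but no z with Rtz and Rzs.
(F5): fails — Rpm but no z with Rpz and Rzm.
Valid on: (F3).

(F3)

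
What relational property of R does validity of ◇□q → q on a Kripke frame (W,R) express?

symmetry

Equivalently (dual form): q → □◇q.
Suppose q→□◇q is valid. Take Rxy and set V(q)={x}. Then q at x, so □◇q at x, so ◇q at y, so some z with Ryz has q; z=x, i.e. Ryx.
The converse is a direct semantic check.
Frame condition: ∀x ∀y (Rxy → Ryx).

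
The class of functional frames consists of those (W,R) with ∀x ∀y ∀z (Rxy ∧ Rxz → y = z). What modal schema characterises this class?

◇s → □s

This is partial functionality; the standard corresponding axiom is CD: ◇s → □s.
Suppose ◇s→□s is valid. Take Rxy, Rxz and set V(s)={y}. Then ◇s at x, so □s at x, so s at z, i.e. z=y.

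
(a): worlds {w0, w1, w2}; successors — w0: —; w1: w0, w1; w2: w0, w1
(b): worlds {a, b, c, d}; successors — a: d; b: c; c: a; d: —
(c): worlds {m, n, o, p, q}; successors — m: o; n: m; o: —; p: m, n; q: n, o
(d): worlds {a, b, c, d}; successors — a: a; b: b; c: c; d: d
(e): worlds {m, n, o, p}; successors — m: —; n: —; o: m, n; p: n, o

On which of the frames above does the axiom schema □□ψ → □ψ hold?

(a), (d)

This is the axiom for density; its first-order frame correspondent is ∀x ∀y (Rxy → ∃z (Rxz ∧ Rzy)).
(a): ✓.
(b): fails — Rca but no z with Rcz and Rza.
(c): fails — Rpn but no z with Rpz and Rzn.
(d): ✓.
(e): fails — Rom but no z with Roz and Rzm.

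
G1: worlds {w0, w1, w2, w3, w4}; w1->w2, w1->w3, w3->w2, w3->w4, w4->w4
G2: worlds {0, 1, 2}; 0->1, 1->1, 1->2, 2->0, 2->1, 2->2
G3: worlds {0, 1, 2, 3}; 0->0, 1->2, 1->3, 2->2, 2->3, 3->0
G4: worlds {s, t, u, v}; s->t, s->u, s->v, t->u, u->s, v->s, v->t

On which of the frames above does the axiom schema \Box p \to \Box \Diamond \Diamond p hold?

Frame correspondent (Sahlqvist): \forall x \forall z (xRz \to \exists w (xRw \wedge z R^2 w)) — i.e. a generalized confluence (Geach) condition.
G1: fails — w1Rw2 but no w with w1Rw and w2R²w.
G2: ✓.
G3: fails — 1R3 but no w with 1Rw and 3R²w.
G4: fails — sRt but no w with sRw and tR²w.

G2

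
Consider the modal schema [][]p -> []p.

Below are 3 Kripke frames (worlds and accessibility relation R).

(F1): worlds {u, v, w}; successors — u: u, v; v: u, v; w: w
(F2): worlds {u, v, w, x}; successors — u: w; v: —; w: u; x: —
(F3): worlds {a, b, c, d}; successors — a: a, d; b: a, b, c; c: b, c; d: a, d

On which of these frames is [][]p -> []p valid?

(F1), (F3)

This is the axiom for density; its first-order frame correspondent is forall x forall y (Rxy -> exists z (Rxz & Rzy)).
(F1): holds.
(F2): fails — Rwu but no z with Rwz and Rzu.
(F3): holds.
Valid on: (F1), (F3).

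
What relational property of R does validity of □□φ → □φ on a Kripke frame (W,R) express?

density: ∀x ∀y (Rxy → ∃z (Rxz ∧ Rzy))

Suppose □□φ→□φ is valid. Take Rxy and set V(φ)={w : xR²w}. Then □□φ at x, so □φ at x, so φ at y, i.e. ∃z(Rxz∧Rzy).
Conversely, on a frame with density the schema holds at every world under every valuation.
So the correspondent is density.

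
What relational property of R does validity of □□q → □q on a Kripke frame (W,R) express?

density

Suppose □□q→□q is valid. Take Rxy and set V(q)={w : xR²w}. Then □□q at x, so □q at x, so q at y, i.e. ∃z(Rxz∧Rzy).
The converse is a direct semantic check.
Frame condition: ∀x ∀y (Rxy → ∃z (Rxz ∧ Rzy)).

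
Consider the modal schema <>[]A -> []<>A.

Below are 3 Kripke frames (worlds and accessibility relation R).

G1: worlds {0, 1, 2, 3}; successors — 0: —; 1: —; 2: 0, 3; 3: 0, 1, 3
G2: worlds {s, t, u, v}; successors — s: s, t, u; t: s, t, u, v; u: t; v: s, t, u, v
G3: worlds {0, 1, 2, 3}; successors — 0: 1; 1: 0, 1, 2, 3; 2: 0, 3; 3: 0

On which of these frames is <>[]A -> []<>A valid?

G2

The schema corresponds to convergence: forall x forall y forall z (Rxy & Rxz -> exists w (Ryw & Rzw)).
G1: fails — R23 and R20 but 3 and 0 have no common successor.
G2: condition met.
G3: fails — R10 and R12 but 0 and 2 have no common successor.
Valid on: G2.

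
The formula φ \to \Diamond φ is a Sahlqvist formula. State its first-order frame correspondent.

Reflexivity

This schema is equivalent to the T axiom □φ → φ.
It corresponds to reflexivity: \forall x Rxx.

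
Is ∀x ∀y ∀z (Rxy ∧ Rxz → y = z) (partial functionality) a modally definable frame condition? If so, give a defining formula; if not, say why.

Yes — defined by ◇q → □q

This is a Sahlqvist condition; the CD axiom ◇q → □q defines it.
Suppose ◇q→□q is valid. Take Rxy, Rxz and set V(q)={y}. Then ◇q at x, so □q at x, so q at z, i.e. z=y.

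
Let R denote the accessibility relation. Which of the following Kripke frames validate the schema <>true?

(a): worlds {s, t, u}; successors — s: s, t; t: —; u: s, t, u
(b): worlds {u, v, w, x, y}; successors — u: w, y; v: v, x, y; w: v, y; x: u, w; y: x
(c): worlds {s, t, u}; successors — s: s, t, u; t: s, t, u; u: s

(b), (c)

The schema corresponds to seriality: forall x exists y Rxy.
(a): fails — world t has no successor.
(b): holds.
(c): holds.
Valid on: (b), (c).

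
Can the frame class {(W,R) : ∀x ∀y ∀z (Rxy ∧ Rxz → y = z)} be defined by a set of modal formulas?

Yes: it is partial functionality, defined by the CD schema ◇r → □r.
Suppose ◇r→□r is valid. Take Rxy, Rxz and set V(r)={y}. Then ◇r at x, so □r at x, so r at z, i.e. z=y.

Yes — defined by ◇r → □r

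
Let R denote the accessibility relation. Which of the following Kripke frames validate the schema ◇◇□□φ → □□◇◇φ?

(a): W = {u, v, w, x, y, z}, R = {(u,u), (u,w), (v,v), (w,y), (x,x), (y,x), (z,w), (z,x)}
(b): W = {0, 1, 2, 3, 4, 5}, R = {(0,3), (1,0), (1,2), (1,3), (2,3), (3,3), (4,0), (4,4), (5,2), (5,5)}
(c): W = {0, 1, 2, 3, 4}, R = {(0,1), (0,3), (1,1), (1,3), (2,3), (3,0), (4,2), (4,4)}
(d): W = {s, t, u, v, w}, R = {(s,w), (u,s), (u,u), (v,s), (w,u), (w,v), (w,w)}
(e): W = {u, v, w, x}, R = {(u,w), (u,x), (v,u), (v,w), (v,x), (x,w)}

Frame correspondent (Sahlqvist): ∀x ∀y ∀z ((xR²y ∧ xR²z) → ∃w (yR²w ∧ zR²w)) — i.e. a generalized confluence (Geach) condition.
(a): fails — uR²u, uR²w but no t with uR²t and wR²t.
(b): condition met.
(c): fails — 4R²2, 4R²3 but no w with 2R²w and 3R²w.
(d): condition met.
(e): fails — uR²w, uR²w but no t with wR²t and wR²t.

(b), (d)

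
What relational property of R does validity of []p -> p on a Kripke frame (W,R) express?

This schema is the T axiom.
It corresponds to reflexivity: forall x Rxx.

reflexivity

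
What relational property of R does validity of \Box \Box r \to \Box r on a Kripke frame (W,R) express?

Suppose □□r→□r is valid. Take Rxy and set V(r)={w : xR²w}. Then □□r at x, so □r at x, so r at y, i.e. ∃z(Rxz∧Rzy).
The converse is a direct semantic check.
Frame condition: \forall x \forall y (Rxy \to \exists z (Rxz \wedge Rzy)).

density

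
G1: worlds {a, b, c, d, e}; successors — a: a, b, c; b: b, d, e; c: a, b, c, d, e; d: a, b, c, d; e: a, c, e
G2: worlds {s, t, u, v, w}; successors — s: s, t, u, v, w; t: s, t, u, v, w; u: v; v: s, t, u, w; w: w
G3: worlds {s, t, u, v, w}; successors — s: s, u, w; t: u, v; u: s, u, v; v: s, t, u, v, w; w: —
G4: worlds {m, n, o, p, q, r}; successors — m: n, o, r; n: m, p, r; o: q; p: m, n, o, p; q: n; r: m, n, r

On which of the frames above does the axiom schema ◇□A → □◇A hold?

The schema corresponds to convergence: ∀x ∀y ∀z (Rxy ∧ Rxz → ∃w (Ryw ∧ Rzw)).
G1: satisfies the condition.
G2: fails — Rsv and Rsu but v and u have no common successor.
G3: fails — Rsw and Rsw but w and w have no common successor.
G4: fails — Rmr and Rmo but r and o have no common successor.

G1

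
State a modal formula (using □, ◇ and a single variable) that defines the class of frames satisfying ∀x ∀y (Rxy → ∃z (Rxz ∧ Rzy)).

□□s → □s

This is density; the standard corresponding axiom is C4: □□s → □s.
Suppose □□s→□s is valid. Take Rxy and set V(s)={w : xR²w}. Then □□s at x, so □s at x, so s at y, i.e. ∃z(Rxz∧Rzy).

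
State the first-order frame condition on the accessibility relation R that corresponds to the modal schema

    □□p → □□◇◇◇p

This is a Sahlqvist (Geach-type) schema ◇^0□^2p → □^2◇^3p.
First-order correspondent: ∀x ∀z (xR²z → ∃w (xR²w ∧ zR³w)).

∀x ∀z (xR²z → ∃w (xR²w ∧ zR³w))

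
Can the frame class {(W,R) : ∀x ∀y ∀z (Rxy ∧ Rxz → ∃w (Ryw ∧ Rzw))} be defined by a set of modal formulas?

The condition is convergence. A defining modal formula is ◇□q → □◇q.
Suppose ◇□q→□◇q is valid. Take Rxy, Rxz and set V(q)={w : Ryw}. Then □q at y so ◇□q at x, so □◇q at x, so ◇q at z, giving w with Rzw and Ryw.

Definable; ◇□q → □◇q defines it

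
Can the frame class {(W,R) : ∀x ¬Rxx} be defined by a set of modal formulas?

Modal frame validity is preserved under surjective bounded morphisms.
The 3-cycle (worlds a,b,c with a→b→c→a) is irreflexive, and the map sending every world to a single reflexive point • is a surjective bounded morphism (forth: every edge maps to (•,•); back: every world has a successor). So any modal formula valid on the 3-cycle is also valid on the reflexive point, which is not irreflexive.
Hence irreflexivity is not modally definable.

Not definable by any modal formula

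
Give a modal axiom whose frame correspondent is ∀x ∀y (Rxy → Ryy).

□(□p → p)

The condition is shift-reflexivity. The T□ schema □(□p → p) defines it.
Suppose □(□p→p) is valid. Take Rxy and set V(p)={w : Ryw}. Then at y, □p holds; since □(□p→p) at x, □p→p at y, so p at y, i.e. Ryy.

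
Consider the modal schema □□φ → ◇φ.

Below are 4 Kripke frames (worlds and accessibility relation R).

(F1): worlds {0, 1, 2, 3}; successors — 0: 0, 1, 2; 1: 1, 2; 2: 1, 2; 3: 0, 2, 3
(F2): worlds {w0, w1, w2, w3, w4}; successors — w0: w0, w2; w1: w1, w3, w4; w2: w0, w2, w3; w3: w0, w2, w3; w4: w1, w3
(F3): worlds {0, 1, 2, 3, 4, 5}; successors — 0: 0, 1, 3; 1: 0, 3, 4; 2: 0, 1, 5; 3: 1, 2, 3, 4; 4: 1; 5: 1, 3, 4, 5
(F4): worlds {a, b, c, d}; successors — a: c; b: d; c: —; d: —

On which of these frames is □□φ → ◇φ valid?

(F1), (F2)

The schema corresponds to a generalized confluence (Geach) condition: ∀x ∃w (xR²w ∧ xRw).
(F1): ✓.
(F2): ✓.
(F3): fails — at 4 but no w with 4R²w and 4Rw.
(F4): fails — at a but no w with aR²w and aRw.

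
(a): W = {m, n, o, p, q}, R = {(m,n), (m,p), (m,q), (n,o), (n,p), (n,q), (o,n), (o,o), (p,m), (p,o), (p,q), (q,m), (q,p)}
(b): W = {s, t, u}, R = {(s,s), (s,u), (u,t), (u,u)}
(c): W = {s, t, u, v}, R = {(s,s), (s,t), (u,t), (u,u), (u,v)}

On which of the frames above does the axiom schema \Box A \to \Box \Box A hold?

(c)

Frame correspondent (Sahlqvist): \forall x \forall y \forall z (Rxy \wedge Ryz \to Rxz) — i.e. transitivity.
(a): fails — Ron and Rnq but not Roq.
(b): fails — Rsu and Rut but not Rst.
(c): satisfies the condition.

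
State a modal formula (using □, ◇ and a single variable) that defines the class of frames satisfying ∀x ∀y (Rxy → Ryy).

This is shift-reflexivity; the standard corresponding axiom is T□: □(□ψ → ψ).

□(□ψ → ψ)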